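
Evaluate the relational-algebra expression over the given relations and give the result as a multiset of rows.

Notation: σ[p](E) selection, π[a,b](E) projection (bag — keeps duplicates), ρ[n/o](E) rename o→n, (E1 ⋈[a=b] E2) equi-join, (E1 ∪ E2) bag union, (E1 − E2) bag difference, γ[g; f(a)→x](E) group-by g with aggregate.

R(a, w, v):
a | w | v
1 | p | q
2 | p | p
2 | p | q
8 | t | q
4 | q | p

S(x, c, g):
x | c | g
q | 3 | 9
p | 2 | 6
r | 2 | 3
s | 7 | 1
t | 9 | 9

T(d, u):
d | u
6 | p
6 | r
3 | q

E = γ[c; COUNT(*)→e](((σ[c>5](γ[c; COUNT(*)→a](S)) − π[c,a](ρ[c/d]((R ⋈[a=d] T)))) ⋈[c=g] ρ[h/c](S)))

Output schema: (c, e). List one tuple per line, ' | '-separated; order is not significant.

Per-node cardinality:
  S → 5
  γ[c; COUNT(*)→a](S) → 4
  σ[c>5](γ[c; COUNT(*)→a](S)) → 2
  R → 5
  T → 3
  (R ⋈[a=d] T) → 0
  ρ[c/d]((R ⋈[a=d] T)) → 0
  π[c,a](ρ[c/d]((R ⋈[a=d] T))) → 0
  (σ[c>5](γ[c; COUNT(*)→a](S)) − π[c,a](ρ[c/d]((R ⋈[a=d] T)))) → 2
  S → 5
  ρ[h/c](S) → 5
  ((σ[c>5](γ[c; COUNT(*)→a](S)) − π[c,a](ρ[c/d]((R ⋈[a=d] T)))) ⋈[c=g] ρ[h/c](S)) → 2
  γ[c; COUNT(*)→e](((σ[c>5](γ[c; COUNT(*)→a](S)) − π[c,a](ρ[c/d]((R ⋈[a=d] T)))) ⋈[c=g] ρ[h/c](S))) → 1

== RESULT ==
c | e
9 | 2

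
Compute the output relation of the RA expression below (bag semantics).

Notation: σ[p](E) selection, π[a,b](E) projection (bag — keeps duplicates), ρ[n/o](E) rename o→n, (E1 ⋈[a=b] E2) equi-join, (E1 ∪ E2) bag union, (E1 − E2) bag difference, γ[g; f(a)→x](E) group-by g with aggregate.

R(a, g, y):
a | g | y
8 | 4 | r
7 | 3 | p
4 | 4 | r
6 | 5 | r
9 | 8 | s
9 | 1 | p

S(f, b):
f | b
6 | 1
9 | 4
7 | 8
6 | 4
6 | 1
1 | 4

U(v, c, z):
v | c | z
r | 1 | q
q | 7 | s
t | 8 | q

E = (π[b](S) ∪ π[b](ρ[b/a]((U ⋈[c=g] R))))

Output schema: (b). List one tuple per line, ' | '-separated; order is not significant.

Stepwise |·|:
  S → 6
  π[b](S) → 6
  U → 3
  R → 6
  (U ⋈[c=g] R) → 2
  ρ[b/a]((U ⋈[c=g] R)) → 2
  π[b](ρ[b/a]((U ⋈[c=g] R))) → 2
  (π[b](S) ∪ π[b](ρ[b/a]((U ⋈[c=g] R)))) → 8

== RESULT ==
b
1
1
4
4
4
8
9
9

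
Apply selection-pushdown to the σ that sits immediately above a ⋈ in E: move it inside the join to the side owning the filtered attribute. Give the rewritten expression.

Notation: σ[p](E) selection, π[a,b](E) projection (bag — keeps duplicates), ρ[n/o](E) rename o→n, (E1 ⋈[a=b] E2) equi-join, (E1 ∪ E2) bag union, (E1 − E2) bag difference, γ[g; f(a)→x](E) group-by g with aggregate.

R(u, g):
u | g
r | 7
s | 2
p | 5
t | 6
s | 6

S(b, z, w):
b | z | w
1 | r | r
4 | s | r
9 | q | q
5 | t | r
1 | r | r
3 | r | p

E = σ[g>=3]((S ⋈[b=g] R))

σ filters on g, owned by the right side.
E' = (S ⋈[b=g] σ[g>=3](R))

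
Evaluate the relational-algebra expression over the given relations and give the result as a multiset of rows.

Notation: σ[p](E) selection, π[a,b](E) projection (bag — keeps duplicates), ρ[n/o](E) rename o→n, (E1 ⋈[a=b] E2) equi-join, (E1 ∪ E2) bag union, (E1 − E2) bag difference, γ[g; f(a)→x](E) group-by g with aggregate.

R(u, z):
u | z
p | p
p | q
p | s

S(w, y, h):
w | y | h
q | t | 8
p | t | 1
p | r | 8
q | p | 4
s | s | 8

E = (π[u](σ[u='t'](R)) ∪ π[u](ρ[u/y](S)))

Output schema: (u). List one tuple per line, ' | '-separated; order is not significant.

Stepwise |·|:
  R → 3
  σ[u='t'](R) → 0
  π[u](σ[u='t'](R)) → 0
  S → 5
  ρ[u/y](S) → 5
  π[u](ρ[u/y](S)) → 5
  (π[u](σ[u='t'](R)) ∪ π[u](ρ[u/y](S))) → 5

== RESULT ==
u
p
r
s
t
t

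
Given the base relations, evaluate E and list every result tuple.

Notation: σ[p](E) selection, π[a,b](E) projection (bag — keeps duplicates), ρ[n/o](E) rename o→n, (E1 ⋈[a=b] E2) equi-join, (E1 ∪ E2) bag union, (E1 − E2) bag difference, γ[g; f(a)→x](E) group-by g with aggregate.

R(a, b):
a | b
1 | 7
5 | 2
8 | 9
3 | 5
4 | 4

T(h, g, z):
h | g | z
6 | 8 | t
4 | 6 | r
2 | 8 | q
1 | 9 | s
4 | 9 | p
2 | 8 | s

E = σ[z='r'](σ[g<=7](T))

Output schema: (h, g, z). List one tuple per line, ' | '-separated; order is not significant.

Row counts bottom-up:
  T → 6
  σ[g<=7](T) → 1
  σ[z='r'](σ[g<=7](T)) → 1

== RESULT ==
h | g | z
4 | 6 | r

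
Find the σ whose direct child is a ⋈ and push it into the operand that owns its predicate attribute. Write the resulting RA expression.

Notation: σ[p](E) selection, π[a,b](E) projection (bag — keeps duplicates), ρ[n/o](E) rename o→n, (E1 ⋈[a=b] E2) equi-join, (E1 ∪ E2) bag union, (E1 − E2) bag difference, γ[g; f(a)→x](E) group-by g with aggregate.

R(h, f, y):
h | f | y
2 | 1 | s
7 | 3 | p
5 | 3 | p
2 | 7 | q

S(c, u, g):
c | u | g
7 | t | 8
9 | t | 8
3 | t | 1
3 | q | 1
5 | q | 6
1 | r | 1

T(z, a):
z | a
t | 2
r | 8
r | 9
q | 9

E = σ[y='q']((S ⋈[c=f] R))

σ filters on y, owned by the right side.
E' = (S ⋈[c=f] σ[y='q'](R))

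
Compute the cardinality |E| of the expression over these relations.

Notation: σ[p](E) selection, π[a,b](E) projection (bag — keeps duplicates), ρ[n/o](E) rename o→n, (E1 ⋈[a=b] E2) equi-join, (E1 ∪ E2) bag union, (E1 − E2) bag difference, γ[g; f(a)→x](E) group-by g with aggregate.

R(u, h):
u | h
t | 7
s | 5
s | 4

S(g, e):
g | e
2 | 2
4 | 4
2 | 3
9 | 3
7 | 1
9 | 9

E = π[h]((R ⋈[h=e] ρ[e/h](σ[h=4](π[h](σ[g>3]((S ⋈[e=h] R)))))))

Subexpression sizes:
  R → 3
  S → 6
  R → 3
  (S ⋈[e=h] R) → 1
  σ[g>3]((S ⋈[e=h] R)) → 1
  π[h](σ[g>3]((S ⋈[e=h] R))) → 1
  σ[h=4](π[h](σ[g>3]((S ⋈[e=h] R)))) → 1
  ρ[e/h](σ[h=4](π[h](σ[g>3]((S ⋈[e=h] R))))) → 1
  (R ⋈[h=e] ρ[e/h](σ[h=4](π[h](σ[g>3]((S ⋈[e=h] R)))))) → 1
  π[h]((R ⋈[h=e] ρ[e/h](σ[h=4](π[h](σ[g>3]((S ⋈[e=h] R))))))) → 1

|E| = 1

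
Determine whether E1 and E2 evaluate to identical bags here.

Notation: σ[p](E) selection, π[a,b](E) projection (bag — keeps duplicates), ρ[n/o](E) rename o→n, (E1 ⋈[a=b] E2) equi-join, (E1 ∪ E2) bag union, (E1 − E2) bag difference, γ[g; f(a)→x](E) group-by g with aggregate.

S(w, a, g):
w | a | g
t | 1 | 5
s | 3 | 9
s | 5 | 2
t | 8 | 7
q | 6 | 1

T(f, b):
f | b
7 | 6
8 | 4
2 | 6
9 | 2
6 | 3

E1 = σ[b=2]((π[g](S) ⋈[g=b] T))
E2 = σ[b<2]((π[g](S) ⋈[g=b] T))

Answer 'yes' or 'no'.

E1 row counts bottom-up:
  S → 5
  π[g](S) → 5
  T → 5
  (π[g](S) ⋈[g=b] T) → 1
  σ[b=2]((π[g](S) ⋈[g=b] T)) → 1
E2 row counts bottom-up:
  S → 5
  π[g](S) → 5
  T → 5
  (π[g](S) ⋈[g=b] T) → 1
  σ[b<2]((π[g](S) ⋈[g=b] T)) → 0

E1 result:
g | f | b
2 | 9 | 2
E2 result:
g | f | b
(0 rows)
Witness: (2, 9, 2) appears 1× in E1 but 0× in E2.

no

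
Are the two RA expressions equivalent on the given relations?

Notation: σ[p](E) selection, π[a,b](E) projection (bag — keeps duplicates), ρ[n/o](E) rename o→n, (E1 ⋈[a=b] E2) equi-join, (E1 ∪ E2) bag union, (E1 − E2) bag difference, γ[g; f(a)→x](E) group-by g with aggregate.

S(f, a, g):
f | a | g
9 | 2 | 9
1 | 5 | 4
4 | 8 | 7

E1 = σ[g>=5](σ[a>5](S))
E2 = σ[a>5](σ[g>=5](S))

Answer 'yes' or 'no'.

E1 stepwise |·|:
  S → 3
  σ[a>5](S) → 1
  σ[g>=5](σ[a>5](S)) → 1
E2 stepwise |·|:
  S → 3
  σ[g>=5](S) → 2
  σ[a>5](σ[g>=5](S)) → 1

E1 and E2 produce the same multiset:
f | a | g
4 | 8 | 7

yes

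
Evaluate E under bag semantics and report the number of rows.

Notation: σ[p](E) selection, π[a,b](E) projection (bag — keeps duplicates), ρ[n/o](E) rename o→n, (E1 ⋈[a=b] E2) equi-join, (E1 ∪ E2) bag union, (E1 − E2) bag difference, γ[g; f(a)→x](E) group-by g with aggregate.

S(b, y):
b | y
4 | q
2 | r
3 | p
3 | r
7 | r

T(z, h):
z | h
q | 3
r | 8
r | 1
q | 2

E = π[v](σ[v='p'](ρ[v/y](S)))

Subexpression sizes:
  S → 5
  ρ[v/y](S) → 5
  σ[v='p'](ρ[v/y](S)) → 1
  π[v](σ[v='p'](ρ[v/y](S))) → 1

|E| = 1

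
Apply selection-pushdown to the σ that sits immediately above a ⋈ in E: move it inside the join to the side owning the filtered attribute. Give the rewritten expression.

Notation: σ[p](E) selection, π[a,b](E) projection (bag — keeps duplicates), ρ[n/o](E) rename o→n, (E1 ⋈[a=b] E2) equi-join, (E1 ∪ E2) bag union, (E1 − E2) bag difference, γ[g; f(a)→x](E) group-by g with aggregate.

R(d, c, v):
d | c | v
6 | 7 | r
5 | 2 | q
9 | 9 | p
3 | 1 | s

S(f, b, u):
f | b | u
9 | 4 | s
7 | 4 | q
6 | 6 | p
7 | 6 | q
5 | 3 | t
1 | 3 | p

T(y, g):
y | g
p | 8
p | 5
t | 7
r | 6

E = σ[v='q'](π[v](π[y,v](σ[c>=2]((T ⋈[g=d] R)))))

σ filters on c, owned by the right side.
E' = σ[v='q'](π[v](π[y,v]((T ⋈[g=d] σ[c>=2](R)))))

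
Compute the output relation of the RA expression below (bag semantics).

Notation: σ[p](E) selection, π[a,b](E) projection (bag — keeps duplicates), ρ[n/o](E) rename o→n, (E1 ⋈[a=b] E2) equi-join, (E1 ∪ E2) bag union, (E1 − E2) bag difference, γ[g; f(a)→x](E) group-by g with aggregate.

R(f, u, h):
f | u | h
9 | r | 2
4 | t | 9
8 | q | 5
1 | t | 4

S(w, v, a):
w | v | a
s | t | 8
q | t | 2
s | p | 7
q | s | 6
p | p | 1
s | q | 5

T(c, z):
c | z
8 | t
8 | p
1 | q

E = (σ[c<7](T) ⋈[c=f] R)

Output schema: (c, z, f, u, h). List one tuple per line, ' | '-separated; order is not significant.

Per-node cardinality:
  T → 3
  σ[c<7](T) → 1
  R → 4
  (σ[c<7](T) ⋈[c=f] R) → 1

== RESULT ==
c | z | f | u | h
1 | q | 1 | t | 4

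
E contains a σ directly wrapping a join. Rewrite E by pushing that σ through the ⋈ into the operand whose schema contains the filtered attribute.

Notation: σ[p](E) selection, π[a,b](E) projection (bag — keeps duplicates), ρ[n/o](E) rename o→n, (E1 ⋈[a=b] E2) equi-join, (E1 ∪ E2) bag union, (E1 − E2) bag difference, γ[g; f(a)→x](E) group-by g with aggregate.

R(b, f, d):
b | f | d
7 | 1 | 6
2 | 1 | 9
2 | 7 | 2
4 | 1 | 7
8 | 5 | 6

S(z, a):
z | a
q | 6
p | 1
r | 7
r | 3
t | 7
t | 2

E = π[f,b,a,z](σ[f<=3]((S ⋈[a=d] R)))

σ filters on f, owned by the right side.
E' = π[f,b,a,z]((S ⋈[a=d] σ[f<=3](R)))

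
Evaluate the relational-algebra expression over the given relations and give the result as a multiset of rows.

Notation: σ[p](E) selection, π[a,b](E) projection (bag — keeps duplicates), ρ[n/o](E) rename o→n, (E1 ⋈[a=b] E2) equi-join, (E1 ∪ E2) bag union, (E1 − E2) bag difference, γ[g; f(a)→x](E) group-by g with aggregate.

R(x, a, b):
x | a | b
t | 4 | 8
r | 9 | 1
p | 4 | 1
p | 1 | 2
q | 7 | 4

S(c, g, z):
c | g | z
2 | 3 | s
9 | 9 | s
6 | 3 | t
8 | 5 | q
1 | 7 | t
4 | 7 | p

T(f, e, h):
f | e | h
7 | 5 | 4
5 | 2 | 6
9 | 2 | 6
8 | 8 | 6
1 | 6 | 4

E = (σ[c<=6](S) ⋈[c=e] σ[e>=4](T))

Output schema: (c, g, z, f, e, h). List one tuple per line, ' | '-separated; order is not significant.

Per-node cardinality:
  S → 6
  σ[c<=6](S) → 4
  T → 5
  σ[e>=4](T) → 3
  (σ[c<=6](S) ⋈[c=e] σ[e>=4](T)) → 1

== RESULT ==
c | g | z | f | e | h
6 | 3 | t | 1 | 6 | 4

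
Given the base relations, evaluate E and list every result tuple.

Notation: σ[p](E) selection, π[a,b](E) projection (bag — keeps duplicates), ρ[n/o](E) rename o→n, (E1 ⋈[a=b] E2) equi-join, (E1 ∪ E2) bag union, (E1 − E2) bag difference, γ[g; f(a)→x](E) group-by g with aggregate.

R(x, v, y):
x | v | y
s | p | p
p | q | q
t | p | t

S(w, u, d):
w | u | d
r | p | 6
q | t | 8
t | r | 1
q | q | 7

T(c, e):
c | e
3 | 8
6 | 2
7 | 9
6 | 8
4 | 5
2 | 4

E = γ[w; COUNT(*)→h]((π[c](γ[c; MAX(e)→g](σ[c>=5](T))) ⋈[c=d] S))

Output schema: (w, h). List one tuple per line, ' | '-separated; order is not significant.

Subexpression sizes:
  T → 6
  σ[c>=5](T) → 3
  γ[c; MAX(e)→g](σ[c>=5](T)) → 2
  π[c](γ[c; MAX(e)→g](σ[c>=5](T))) → 2
  S → 4
  (π[c](γ[c; MAX(e)→g](σ[c>=5](T))) ⋈[c=d] S) → 2
  γ[w; COUNT(*)→h]((π[c](γ[c; MAX(e)→g](σ[c>=5](T))) ⋈[c=d] S)) → 2

== RESULT ==
w | h
q | 1
r | 1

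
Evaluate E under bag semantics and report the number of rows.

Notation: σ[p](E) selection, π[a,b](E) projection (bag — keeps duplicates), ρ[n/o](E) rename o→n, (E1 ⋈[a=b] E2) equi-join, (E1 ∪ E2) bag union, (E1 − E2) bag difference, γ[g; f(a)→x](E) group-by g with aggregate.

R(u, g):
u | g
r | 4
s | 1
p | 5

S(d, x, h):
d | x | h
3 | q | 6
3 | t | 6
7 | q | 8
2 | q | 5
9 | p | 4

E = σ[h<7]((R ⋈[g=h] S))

Row counts bottom-up:
  R → 3
  S → 5
  (R ⋈[g=h] S) → 2
  σ[h<7]((R ⋈[g=h] S)) → 2

|E| = 2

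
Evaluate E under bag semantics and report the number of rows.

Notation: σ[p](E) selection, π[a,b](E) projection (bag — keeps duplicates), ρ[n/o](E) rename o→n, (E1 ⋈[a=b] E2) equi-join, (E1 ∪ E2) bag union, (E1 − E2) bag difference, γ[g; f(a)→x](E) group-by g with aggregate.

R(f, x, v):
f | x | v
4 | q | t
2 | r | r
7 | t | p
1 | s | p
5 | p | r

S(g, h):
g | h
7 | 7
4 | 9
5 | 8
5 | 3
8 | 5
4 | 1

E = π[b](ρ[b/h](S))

Row counts bottom-up:
  S → 6
  ρ[b/h](S) → 6
  π[b](ρ[b/h](S)) → 6

|E| = 6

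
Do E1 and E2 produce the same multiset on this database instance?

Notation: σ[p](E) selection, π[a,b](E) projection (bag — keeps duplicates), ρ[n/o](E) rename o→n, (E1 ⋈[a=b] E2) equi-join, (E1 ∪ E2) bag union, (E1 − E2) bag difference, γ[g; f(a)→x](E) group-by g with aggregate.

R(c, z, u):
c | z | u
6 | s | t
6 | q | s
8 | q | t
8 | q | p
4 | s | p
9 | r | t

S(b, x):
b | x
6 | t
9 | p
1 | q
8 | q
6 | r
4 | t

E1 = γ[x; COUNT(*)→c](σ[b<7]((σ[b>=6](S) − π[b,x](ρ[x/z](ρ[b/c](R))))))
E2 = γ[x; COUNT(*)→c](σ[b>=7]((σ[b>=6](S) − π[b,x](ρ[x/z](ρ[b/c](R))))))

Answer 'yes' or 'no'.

E1 stepwise |·|:
  S → 6
  σ[b>=6](S) → 4
  R → 6
  ρ[b/c](R) → 6
  ρ[x/z](ρ[b/c](R)) → 6
  π[b,x](ρ[x/z](ρ[b/c](R))) → 6
  (σ[b>=6](S) − π[b,x](ρ[x/z](ρ[b/c](R)))) → 3
  σ[b<7]((σ[b>=6](S) − π[b,x](ρ[x/z](ρ[b/c](R))))) → 2
  γ[x; COUNT(*)→c](σ[b<7]((σ[b>=6](S) − π[b,x](ρ[x/z](ρ[b/c](R)))))) → 2
E2 stepwise |·|:
  S → 6
  σ[b>=6](S) → 4
  R → 6
  ρ[b/c](R) → 6
  ρ[x/z](ρ[b/c](R)) → 6
  π[b,x](ρ[x/z](ρ[b/c](R))) → 6
  (σ[b>=6](S) − π[b,x](ρ[x/z](ρ[b/c](R)))) → 3
  σ[b>=7]((σ[b>=6](S) − π[b,x](ρ[x/z](ρ[b/c](R))))) → 1
  γ[x; COUNT(*)→c](σ[b>=7]((σ[b>=6](S) − π[b,x](ρ[x/z](ρ[b/c](R)))))) → 1

E1 result:
x | c
r | 1
t | 1
E2 result:
x | c
p | 1
Witness: ('r', 1) appears 1× in E1 but 0× in E2.

no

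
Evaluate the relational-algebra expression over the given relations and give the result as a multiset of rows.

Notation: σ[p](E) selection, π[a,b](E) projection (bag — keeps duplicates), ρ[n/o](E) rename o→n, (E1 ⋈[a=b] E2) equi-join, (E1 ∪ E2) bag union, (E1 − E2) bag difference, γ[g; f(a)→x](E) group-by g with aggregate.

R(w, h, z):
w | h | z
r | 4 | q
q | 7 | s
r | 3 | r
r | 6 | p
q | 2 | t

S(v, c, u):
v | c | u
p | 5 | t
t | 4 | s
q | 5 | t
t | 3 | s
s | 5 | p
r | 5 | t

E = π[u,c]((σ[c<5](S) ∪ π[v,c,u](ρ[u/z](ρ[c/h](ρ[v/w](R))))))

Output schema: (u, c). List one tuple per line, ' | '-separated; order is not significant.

Subexpression sizes:
  S → 6
  σ[c<5](S) → 2
  R → 5
  ρ[v/w](R) → 5
  ρ[c/h](ρ[v/w](R)) → 5
  ρ[u/z](ρ[c/h](ρ[v/w](R))) → 5
  π[v,c,u](ρ[u/z](ρ[c/h](ρ[v/w](R)))) → 5
  (σ[c<5](S) ∪ π[v,c,u](ρ[u/z](ρ[c/h](ρ[v/w](R))))) → 7
  π[u,c]((σ[c<5](S) ∪ π[v,c,u](ρ[u/z](ρ[c/h](ρ[v/w](R)))))) → 7

== RESULT ==
u | c
p | 6
q | 4
r | 3
s | 3
s | 4
s | 7
t | 2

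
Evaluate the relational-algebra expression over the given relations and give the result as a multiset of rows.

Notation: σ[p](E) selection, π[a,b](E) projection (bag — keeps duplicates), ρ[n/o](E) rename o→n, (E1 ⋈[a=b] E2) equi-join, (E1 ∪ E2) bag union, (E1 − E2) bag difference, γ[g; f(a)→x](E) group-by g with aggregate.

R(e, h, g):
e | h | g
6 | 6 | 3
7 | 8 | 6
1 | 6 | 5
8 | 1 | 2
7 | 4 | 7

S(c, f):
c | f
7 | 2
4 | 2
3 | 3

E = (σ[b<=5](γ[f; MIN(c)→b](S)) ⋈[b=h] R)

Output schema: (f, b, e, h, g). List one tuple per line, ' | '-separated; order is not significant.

Row counts bottom-up:
  S → 3
  γ[f; MIN(c)→b](S) → 2
  σ[b<=5](γ[f; MIN(c)→b](S)) → 2
  R → 5
  (σ[b<=5](γ[f; MIN(c)→b](S)) ⋈[b=h] R) → 1

== RESULT ==
f | b | e | h | g
2 | 4 | 7 | 4 | 7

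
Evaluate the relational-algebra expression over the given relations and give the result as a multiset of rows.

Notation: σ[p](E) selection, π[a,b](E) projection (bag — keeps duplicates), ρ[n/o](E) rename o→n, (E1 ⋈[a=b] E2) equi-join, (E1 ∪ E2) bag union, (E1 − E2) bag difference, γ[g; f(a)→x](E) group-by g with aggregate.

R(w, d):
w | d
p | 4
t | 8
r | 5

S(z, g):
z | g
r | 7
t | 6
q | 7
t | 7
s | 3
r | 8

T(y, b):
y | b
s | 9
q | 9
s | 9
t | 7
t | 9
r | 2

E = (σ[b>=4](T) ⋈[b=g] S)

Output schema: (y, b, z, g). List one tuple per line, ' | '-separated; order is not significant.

Stepwise |·|:
  T → 6
  σ[b>=4](T) → 5
  S → 6
  (σ[b>=4](T) ⋈[b=g] S) → 3

== RESULT ==
y | b | z | g
t | 7 | q | 7
t | 7 | r | 7
t | 7 | t | 7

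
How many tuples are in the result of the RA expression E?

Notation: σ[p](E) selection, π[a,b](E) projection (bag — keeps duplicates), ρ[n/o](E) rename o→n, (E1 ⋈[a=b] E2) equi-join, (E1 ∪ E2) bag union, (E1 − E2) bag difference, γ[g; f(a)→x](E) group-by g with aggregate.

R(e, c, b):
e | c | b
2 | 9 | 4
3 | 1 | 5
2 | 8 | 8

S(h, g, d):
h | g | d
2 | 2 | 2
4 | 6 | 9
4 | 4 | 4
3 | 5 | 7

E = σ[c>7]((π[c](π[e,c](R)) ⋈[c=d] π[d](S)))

Row counts bottom-up:
  R → 3
  π[e,c](R) → 3
  π[c](π[e,c](R)) → 3
  S → 4
  π[d](S) → 4
  (π[c](π[e,c](R)) ⋈[c=d] π[d](S)) → 1
  σ[c>7]((π[c](π[e,c](R)) ⋈[c=d] π[d](S))) → 1

|E| = 1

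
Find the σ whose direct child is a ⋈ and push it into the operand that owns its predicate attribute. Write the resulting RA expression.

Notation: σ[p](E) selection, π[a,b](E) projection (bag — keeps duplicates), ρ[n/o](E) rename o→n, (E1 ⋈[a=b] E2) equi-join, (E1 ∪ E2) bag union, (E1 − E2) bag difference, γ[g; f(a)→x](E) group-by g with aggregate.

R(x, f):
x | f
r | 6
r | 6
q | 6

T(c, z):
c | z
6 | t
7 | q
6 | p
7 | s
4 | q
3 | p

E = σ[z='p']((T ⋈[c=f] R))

σ filters on z, owned by the left side.
E' = (σ[z='p'](T) ⋈[c=f] R)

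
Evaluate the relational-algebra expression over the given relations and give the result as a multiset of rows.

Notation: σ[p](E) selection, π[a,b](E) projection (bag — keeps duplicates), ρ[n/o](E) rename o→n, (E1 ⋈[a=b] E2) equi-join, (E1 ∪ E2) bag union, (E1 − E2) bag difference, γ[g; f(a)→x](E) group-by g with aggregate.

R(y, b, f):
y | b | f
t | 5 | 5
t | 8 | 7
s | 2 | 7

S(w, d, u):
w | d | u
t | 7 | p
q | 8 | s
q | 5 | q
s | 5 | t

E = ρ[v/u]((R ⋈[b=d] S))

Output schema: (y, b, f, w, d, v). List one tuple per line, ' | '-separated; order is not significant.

Per-node cardinality:
  R → 3
  S → 4
  (R ⋈[b=d] S) → 3
  ρ[v/u]((R ⋈[b=d] S)) → 3

== RESULT ==
y | b | f | w | d | v
t | 5 | 5 | q | 5 | q
t | 5 | 5 | s | 5 | t
t | 8 | 7 | q | 8 | s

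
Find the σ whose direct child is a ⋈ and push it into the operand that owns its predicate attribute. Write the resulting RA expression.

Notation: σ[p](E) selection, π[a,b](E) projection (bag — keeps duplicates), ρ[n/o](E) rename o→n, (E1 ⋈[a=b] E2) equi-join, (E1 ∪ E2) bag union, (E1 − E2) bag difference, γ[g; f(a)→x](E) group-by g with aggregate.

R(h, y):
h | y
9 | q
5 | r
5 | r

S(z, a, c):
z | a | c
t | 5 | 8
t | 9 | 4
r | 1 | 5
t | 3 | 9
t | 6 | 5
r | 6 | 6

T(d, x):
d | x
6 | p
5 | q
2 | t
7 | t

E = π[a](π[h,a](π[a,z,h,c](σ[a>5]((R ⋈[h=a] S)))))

σ filters on a, owned by the right side.
E' = π[a](π[h,a](π[a,z,h,c]((R ⋈[h=a] σ[a>5](S)))))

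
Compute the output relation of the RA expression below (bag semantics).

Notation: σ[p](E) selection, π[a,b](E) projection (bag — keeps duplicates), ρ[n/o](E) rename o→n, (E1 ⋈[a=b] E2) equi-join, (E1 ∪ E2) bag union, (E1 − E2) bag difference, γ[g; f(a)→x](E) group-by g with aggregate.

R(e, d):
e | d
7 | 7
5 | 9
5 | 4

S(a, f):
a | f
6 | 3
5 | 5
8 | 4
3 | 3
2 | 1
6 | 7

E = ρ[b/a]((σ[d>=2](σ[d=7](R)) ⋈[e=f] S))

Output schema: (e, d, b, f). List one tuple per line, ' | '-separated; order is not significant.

Per-node cardinality:
  R → 3
  σ[d=7](R) → 1
  σ[d>=2](σ[d=7](R)) → 1
  S → 6
  (σ[d>=2](σ[d=7](R)) ⋈[e=f] S) → 1
  ρ[b/a]((σ[d>=2](σ[d=7](R)) ⋈[e=f] S)) → 1

== RESULT ==
e | d | b | f
7 | 7 | 6 | 7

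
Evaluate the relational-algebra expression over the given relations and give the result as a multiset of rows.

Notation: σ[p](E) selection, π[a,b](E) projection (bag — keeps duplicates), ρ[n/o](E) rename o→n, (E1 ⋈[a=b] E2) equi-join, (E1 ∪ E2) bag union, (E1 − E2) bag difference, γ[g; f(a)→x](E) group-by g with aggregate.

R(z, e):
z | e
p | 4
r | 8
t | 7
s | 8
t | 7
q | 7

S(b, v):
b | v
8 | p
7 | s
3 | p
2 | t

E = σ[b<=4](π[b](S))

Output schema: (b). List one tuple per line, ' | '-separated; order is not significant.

Per-node cardinality:
  S → 4
  π[b](S) → 4
  σ[b<=4](π[b](S)) → 2

== RESULT ==
b
2
3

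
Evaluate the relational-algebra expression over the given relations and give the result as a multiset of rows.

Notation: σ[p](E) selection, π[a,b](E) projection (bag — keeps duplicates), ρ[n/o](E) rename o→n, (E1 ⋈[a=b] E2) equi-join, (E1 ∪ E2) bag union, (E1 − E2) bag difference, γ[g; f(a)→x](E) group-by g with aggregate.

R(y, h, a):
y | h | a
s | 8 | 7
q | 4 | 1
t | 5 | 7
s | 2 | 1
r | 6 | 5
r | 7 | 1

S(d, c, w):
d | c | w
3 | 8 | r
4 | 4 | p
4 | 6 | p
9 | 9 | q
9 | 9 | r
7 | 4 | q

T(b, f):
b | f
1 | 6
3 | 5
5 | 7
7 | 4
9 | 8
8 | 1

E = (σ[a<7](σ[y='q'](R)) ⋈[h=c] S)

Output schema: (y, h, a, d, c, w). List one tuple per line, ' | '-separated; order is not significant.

Stepwise |·|:
  R → 6
  σ[y='q'](R) → 1
  σ[a<7](σ[y='q'](R)) → 1
  S → 6
  (σ[a<7](σ[y='q'](R)) ⋈[h=c] S) → 2

== RESULT ==
y | h | a | d | c | w
q | 4 | 1 | 4 | 4 | p
q | 4 | 1 | 7 | 4 | q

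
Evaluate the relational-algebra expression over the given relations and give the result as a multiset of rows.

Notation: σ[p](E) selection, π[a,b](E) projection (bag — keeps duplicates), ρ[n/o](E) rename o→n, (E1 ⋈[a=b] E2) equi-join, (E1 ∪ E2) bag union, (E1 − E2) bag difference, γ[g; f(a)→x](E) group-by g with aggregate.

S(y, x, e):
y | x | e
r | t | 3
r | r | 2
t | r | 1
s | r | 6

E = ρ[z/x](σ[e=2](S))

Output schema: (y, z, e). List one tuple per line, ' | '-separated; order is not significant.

Stepwise |·|:
  S → 4
  σ[e=2](S) → 1
  ρ[z/x](σ[e=2](S)) → 1

== RESULT ==
y | z | e
r | r | 2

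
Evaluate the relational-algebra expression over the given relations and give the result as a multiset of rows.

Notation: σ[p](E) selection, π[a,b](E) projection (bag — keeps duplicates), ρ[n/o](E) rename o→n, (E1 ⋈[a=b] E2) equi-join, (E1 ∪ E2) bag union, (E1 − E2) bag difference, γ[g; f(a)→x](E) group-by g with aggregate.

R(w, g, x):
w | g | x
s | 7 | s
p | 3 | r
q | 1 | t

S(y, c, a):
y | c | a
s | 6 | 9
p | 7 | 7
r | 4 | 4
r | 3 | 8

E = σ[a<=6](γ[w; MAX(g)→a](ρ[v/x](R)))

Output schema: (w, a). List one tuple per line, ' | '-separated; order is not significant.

Stepwise |·|:
  R → 3
  ρ[v/x](R) → 3
  γ[w; MAX(g)→a](ρ[v/x](R)) → 3
  σ[a<=6](γ[w; MAX(g)→a](ρ[v/x](R))) → 2

== RESULT ==
w | a
p | 3
q | 1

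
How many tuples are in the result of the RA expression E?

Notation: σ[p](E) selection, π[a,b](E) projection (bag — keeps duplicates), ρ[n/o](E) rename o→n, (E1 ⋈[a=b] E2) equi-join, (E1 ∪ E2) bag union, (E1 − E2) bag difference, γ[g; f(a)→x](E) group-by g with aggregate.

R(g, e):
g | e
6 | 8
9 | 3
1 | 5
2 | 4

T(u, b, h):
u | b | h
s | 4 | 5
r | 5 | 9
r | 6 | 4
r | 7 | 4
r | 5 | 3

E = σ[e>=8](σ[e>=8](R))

Row counts bottom-up:
  R → 4
  σ[e>=8](R) → 1
  σ[e>=8](σ[e>=8](R)) → 1

|E| = 1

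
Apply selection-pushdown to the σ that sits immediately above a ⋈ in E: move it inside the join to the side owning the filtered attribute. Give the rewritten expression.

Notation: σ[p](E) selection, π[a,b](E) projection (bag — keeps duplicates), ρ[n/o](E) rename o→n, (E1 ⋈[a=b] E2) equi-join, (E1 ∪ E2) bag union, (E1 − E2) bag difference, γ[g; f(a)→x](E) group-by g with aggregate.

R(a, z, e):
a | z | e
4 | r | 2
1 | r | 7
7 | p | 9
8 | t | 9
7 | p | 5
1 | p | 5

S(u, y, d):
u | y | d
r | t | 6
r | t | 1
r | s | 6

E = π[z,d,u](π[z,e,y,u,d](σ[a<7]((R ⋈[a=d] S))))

σ filters on a, owned by the left side.
E' = π[z,d,u](π[z,e,y,u,d]((σ[a<7](R) ⋈[a=d] S)))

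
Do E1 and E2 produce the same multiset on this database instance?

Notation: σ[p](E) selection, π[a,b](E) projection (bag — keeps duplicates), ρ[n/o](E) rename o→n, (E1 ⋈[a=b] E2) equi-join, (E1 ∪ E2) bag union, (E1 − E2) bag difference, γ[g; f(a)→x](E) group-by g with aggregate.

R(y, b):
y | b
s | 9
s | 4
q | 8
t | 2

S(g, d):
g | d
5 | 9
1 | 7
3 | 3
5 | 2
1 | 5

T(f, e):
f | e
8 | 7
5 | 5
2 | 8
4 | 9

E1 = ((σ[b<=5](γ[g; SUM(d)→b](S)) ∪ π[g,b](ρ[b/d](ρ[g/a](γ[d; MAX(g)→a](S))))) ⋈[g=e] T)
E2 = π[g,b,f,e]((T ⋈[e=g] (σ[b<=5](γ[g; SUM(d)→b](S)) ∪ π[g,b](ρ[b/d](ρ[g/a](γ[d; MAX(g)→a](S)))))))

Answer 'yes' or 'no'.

E1 per-node cardinality:
  S → 5
  γ[g; SUM(d)→b](S) → 3
  σ[b<=5](γ[g; SUM(d)→b](S)) → 1
  S → 5
  γ[d; MAX(g)→a](S) → 5
  ρ[g/a](γ[d; MAX(g)→a](S)) → 5
  ρ[b/d](ρ[g/a](γ[d; MAX(g)→a](S))) → 5
  π[g,b](ρ[b/d](ρ[g/a](γ[d; MAX(g)→a](S)))) → 5
  (σ[b<=5](γ[g; SUM(d)→b](S)) ∪ π[g,b](ρ[b/d](ρ[g/a](γ[d; MAX(g)→a](S))))) → 6
  T → 4
  ((σ[b<=5](γ[g; SUM(d)→b](S)) ∪ π[g,b](ρ[b/d](ρ[g/a](γ[d; MAX(g)→a](S))))) ⋈[g=e] T) → 2
E2 per-node cardinality:
  T → 4
  S → 5
  γ[g; SUM(d)→b](S) → 3
  σ[b<=5](γ[g; SUM(d)→b](S)) → 1
  S → 5
  γ[d; MAX(g)→a](S) → 5
  ρ[g/a](γ[d; MAX(g)→a](S)) → 5
  ρ[b/d](ρ[g/a](γ[d; MAX(g)→a](S))) → 5
  π[g,b](ρ[b/d](ρ[g/a](γ[d; MAX(g)→a](S)))) → 5
  (σ[b<=5](γ[g; SUM(d)→b](S)) ∪ π[g,b](ρ[b/d](ρ[g/a](γ[d; MAX(g)→a](S))))) → 6
  (T ⋈[e=g] (σ[b<=5](γ[g; SUM(d)→b](S)) ∪ π[g,b](ρ[b/d](ρ[g/a](γ[d; MAX(g)→a](S)))))) → 2
  π[g,b,f,e]((T ⋈[e=g] (σ[b<=5](γ[g; SUM(d)→b](S)) ∪ π[g,b](ρ[b/d](ρ[g/a](γ[d; MAX(g)→a](S))))))) → 2

E1 and E2 produce the same multiset:
g | b | f | e
5 | 2 | 5 | 5
5 | 9 | 5 | 5

yes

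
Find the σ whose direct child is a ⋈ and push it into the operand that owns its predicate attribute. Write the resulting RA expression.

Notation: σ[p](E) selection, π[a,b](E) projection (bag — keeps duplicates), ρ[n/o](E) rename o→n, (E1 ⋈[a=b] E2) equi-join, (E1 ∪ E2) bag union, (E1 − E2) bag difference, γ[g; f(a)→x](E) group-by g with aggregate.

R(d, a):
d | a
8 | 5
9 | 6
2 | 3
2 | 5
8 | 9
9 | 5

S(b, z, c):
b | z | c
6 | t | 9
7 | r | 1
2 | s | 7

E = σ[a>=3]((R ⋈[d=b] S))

σ filters on a, owned by the left side.
E' = (σ[a>=3](R) ⋈[d=b] S)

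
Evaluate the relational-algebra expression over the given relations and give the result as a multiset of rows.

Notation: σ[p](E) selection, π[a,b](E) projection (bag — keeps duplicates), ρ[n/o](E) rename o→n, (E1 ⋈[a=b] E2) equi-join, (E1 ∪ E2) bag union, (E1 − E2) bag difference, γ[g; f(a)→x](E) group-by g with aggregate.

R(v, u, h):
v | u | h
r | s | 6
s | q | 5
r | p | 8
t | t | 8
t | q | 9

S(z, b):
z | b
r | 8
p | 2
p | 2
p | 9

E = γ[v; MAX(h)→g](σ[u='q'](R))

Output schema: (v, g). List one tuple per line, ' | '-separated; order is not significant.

Row counts bottom-up:
  R → 5
  σ[u='q'](R) → 2
  γ[v; MAX(h)→g](σ[u='q'](R)) → 2

== RESULT ==
v | g
s | 5
t | 9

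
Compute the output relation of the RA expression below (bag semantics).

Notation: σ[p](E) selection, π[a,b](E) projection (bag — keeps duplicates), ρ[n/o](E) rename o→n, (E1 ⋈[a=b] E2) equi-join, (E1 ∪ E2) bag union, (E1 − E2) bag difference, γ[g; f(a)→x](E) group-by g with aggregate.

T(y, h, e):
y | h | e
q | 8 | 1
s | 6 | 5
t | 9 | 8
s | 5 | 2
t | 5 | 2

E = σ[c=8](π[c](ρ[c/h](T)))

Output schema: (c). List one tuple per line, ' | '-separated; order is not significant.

Per-node cardinality:
  T → 5
  ρ[c/h](T) → 5
  π[c](ρ[c/h](T)) → 5
  σ[c=8](π[c](ρ[c/h](T))) → 1

== RESULT ==
c
8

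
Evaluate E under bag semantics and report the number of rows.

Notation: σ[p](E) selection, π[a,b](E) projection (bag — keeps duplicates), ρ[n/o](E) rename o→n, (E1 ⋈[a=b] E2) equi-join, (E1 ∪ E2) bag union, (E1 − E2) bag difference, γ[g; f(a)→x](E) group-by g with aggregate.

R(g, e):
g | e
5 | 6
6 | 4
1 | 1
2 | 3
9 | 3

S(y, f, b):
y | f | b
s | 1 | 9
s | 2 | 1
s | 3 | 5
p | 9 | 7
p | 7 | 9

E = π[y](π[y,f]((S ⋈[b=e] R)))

Per-node cardinality:
  S → 5
  R → 5
  (S ⋈[b=e] R) → 1
  π[y,f]((S ⋈[b=e] R)) → 1
  π[y](π[y,f]((S ⋈[b=e] R))) → 1

|E| = 1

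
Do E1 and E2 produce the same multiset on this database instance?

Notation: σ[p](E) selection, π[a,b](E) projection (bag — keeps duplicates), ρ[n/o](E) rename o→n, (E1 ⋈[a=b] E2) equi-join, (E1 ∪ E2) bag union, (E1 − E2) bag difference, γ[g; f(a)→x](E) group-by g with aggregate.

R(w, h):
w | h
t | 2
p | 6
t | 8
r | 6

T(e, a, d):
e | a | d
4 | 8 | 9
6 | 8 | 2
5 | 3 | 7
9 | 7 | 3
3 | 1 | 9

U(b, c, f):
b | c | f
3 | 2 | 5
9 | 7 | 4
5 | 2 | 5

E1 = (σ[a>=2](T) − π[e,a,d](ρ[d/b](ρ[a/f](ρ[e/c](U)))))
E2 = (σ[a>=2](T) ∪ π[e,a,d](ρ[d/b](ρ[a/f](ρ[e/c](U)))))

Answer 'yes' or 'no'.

E1 row counts bottom-up:
  T → 5
  σ[a>=2](T) → 4
  U → 3
  ρ[e/c](U) → 3
  ρ[a/f](ρ[e/c](U)) → 3
  ρ[d/b](ρ[a/f](ρ[e/c](U))) → 3
  π[e,a,d](ρ[d/b](ρ[a/f](ρ[e/c](U)))) → 3
  (σ[a>=2](T) − π[e,a,d](ρ[d/b](ρ[a/f](ρ[e/c](U))))) → 4
E2 row counts bottom-up:
  T → 5
  σ[a>=2](T) → 4
  U → 3
  ρ[e/c](U) → 3
  ρ[a/f](ρ[e/c](U)) → 3
  ρ[d/b](ρ[a/f](ρ[e/c](U))) → 3
  π[e,a,d](ρ[d/b](ρ[a/f](ρ[e/c](U)))) → 3
  (σ[a>=2](T) ∪ π[e,a,d](ρ[d/b](ρ[a/f](ρ[e/c](U))))) → 7

E1 result:
e | a | d
4 | 8 | 9
5 | 3 | 7
6 | 8 | 2
9 | 7 | 3
E2 result:
e | a | d
2 | 5 | 3
2 | 5 | 5
4 | 8 | 9
5 | 3 | 7
6 | 8 | 2
7 | 4 | 9
9 | 7 | 3
Witness: (2, 5, 5) appears 0× in E1 but 1× in E2.

no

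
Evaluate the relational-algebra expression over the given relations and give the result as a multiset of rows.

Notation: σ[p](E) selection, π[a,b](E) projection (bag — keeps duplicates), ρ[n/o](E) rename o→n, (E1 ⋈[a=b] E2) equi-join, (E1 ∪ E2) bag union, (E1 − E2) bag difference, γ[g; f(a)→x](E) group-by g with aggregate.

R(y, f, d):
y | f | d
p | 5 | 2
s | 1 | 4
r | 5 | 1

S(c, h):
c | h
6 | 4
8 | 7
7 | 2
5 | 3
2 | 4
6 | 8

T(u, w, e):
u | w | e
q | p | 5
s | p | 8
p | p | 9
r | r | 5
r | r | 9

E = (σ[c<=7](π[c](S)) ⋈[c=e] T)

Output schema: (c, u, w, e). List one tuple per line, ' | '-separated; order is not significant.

Stepwise |·|:
  S → 6
  π[c](S) → 6
  σ[c<=7](π[c](S)) → 5
  T → 5
  (σ[c<=7](π[c](S)) ⋈[c=e] T) → 2

== RESULT ==
c | u | w | e
5 | q | p | 5
5 | r | r | 5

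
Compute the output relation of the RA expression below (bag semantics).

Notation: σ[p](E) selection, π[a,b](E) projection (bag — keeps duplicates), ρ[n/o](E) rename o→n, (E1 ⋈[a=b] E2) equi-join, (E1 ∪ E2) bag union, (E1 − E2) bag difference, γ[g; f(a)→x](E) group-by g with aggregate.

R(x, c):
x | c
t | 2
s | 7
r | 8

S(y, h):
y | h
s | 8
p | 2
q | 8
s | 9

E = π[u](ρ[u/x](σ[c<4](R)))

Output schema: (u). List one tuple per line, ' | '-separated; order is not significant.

Per-node cardinality:
  R → 3
  σ[c<4](R) → 1
  ρ[u/x](σ[c<4](R)) → 1
  π[u](ρ[u/x](σ[c<4](R))) → 1

== RESULT ==
u
t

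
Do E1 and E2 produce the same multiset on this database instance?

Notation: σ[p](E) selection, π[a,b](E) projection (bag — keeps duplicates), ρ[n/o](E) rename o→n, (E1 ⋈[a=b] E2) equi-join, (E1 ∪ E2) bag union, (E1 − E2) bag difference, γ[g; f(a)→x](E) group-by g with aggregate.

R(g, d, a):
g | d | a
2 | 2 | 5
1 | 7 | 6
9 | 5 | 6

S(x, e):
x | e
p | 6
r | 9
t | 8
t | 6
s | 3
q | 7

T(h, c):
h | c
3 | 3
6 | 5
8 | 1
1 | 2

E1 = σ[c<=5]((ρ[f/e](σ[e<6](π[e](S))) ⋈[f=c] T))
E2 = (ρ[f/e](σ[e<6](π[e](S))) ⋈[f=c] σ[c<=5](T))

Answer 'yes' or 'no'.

E1 subexpression sizes:
  S → 6
  π[e](S) → 6
  σ[e<6](π[e](S)) → 1
  ρ[f/e](σ[e<6](π[e](S))) → 1
  T → 4
  (ρ[f/e](σ[e<6](π[e](S))) ⋈[f=c] T) → 1
  σ[c<=5]((ρ[f/e](σ[e<6](π[e](S))) ⋈[f=c] T)) → 1
E2 subexpression sizes:
  S → 6
  π[e](S) → 6
  σ[e<6](π[e](S)) → 1
  ρ[f/e](σ[e<6](π[e](S))) → 1
  T → 4
  σ[c<=5](T) → 4
  (ρ[f/e](σ[e<6](π[e](S))) ⋈[f=c] σ[c<=5](T)) → 1

E1 and E2 produce the same multiset:
f | h | c
3 | 3 | 3

yes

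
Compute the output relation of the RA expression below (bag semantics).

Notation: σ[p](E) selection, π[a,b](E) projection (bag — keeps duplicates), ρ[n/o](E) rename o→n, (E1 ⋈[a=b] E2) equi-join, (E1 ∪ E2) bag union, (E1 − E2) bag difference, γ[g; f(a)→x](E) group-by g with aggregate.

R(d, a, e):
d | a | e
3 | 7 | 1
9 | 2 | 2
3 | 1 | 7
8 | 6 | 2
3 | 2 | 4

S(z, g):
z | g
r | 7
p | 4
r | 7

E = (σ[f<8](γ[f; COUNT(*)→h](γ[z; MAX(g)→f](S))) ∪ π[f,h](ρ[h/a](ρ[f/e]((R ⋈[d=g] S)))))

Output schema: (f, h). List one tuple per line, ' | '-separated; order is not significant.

Stepwise |·|:
  S → 3
  γ[z; MAX(g)→f](S) → 2
  γ[f; COUNT(*)→h](γ[z; MAX(g)→f](S)) → 2
  σ[f<8](γ[f; COUNT(*)→h](γ[z; MAX(g)→f](S))) → 2
  R → 5
  S → 3
  (R ⋈[d=g] S) → 0
  ρ[f/e]((R ⋈[d=g] S)) → 0
  ρ[h/a](ρ[f/e]((R ⋈[d=g] S))) → 0
  π[f,h](ρ[h/a](ρ[f/e]((R ⋈[d=g] S)))) → 0
  (σ[f<8](γ[f; COUNT(*)→h](γ[z; MAX(g)→f](S))) ∪ π[f,h](ρ[h/a](ρ[f/e]((R ⋈[d=g] S))))) → 2

== RESULT ==
f | h
4 | 1
7 | 1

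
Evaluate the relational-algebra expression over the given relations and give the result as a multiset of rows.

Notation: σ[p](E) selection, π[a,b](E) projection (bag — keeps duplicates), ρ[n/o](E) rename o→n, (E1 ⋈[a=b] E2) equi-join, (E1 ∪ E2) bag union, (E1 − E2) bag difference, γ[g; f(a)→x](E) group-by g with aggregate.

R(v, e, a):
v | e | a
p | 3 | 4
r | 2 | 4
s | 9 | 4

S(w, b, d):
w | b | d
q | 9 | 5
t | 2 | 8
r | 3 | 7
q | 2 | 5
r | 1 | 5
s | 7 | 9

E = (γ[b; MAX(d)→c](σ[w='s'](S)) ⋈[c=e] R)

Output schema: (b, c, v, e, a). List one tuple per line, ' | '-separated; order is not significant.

Row counts bottom-up:
  S → 6
  σ[w='s'](S) → 1
  γ[b; MAX(d)→c](σ[w='s'](S)) → 1
  R → 3
  (γ[b; MAX(d)→c](σ[w='s'](S)) ⋈[c=e] R) → 1

== RESULT ==
b | c | v | e | a
7 | 9 | s | 9 | 4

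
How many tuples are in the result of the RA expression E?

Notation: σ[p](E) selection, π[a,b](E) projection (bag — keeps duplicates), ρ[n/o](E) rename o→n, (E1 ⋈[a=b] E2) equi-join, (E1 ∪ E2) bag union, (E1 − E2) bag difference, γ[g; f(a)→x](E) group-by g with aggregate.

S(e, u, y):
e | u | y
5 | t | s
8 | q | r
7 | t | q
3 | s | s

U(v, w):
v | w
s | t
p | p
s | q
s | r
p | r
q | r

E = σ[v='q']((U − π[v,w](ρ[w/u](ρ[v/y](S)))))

Stepwise |·|:
  U → 6
  S → 4
  ρ[v/y](S) → 4
  ρ[w/u](ρ[v/y](S)) → 4
  π[v,w](ρ[w/u](ρ[v/y](S))) → 4
  (U − π[v,w](ρ[w/u](ρ[v/y](S)))) → 5
  σ[v='q']((U − π[v,w](ρ[w/u](ρ[v/y](S))))) → 1

|E| = 1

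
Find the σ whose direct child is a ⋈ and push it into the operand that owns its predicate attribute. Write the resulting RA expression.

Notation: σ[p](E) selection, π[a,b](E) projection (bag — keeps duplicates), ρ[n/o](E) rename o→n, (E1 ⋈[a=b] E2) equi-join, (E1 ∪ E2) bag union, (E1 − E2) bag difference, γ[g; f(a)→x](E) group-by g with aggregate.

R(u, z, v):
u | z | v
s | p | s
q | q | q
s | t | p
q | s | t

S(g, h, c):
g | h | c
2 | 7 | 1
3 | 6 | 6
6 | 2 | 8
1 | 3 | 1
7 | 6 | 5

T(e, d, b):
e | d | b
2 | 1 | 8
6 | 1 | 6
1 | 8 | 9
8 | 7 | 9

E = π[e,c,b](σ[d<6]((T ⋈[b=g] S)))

σ filters on d, owned by the left side.
E' = π[e,c,b]((σ[d<6](T) ⋈[b=g] S))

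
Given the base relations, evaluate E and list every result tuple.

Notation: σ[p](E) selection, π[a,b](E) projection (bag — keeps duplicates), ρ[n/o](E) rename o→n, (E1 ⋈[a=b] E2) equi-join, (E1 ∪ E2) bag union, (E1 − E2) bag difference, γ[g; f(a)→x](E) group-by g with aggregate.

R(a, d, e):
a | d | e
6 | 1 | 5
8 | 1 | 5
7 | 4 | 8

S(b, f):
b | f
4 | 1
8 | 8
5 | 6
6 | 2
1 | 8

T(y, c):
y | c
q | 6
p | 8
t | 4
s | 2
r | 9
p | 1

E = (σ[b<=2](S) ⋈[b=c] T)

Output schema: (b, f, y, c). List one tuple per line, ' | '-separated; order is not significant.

Stepwise |·|:
  S → 5
  σ[b<=2](S) → 1
  T → 6
  (σ[b<=2](S) ⋈[b=c] T) → 1

== RESULT ==
b | f | y | c
1 | 8 | p | 1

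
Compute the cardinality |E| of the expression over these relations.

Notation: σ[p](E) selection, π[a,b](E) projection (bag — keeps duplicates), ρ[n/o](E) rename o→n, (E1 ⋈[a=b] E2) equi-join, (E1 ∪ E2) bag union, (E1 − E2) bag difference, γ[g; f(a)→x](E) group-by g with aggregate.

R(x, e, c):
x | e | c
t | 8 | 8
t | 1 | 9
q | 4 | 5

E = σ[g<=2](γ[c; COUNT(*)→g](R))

Stepwise |·|:
  R → 3
  γ[c; COUNT(*)→g](R) → 3
  σ[g<=2](γ[c; COUNT(*)→g](R)) → 3

|E| = 3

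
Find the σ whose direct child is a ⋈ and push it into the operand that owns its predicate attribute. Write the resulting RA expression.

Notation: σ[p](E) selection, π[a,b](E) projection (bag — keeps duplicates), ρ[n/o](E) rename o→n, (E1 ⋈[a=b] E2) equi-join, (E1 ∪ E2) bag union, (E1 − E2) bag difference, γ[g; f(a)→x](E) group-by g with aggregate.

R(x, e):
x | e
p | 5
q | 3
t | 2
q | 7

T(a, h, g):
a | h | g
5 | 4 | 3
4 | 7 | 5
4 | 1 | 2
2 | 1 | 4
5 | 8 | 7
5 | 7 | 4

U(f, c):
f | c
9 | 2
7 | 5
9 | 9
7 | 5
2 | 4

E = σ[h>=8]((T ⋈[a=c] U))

σ filters on h, owned by the left side.
E' = (σ[h>=8](T) ⋈[a=c] U)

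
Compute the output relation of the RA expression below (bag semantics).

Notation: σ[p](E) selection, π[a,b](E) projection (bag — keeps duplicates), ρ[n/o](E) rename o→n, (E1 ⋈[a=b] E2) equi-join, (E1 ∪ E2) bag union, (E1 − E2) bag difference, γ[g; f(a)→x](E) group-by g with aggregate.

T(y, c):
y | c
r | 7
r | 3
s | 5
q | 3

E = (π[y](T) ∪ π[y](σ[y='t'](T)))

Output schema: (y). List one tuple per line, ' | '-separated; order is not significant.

Subexpression sizes:
  T → 4
  π[y](T) → 4
  T → 4
  σ[y='t'](T) → 0
  π[y](σ[y='t'](T)) → 0
  (π[y](T) ∪ π[y](σ[y='t'](T))) → 4

== RESULT ==
y
q
r
r
s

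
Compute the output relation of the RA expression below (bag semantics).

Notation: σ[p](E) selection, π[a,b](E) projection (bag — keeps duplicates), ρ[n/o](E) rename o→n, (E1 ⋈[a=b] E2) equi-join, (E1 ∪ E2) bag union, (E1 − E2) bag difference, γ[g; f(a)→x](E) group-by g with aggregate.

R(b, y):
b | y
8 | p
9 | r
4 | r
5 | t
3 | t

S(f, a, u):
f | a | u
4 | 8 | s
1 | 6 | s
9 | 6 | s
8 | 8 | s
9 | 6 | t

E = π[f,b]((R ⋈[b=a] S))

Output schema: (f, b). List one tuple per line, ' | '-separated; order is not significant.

Stepwise |·|:
  R → 5
  S → 5
  (R ⋈[b=a] S) → 2
  π[f,b]((R ⋈[b=a] S)) → 2

== RESULT ==
f | b
4 | 8
8 | 8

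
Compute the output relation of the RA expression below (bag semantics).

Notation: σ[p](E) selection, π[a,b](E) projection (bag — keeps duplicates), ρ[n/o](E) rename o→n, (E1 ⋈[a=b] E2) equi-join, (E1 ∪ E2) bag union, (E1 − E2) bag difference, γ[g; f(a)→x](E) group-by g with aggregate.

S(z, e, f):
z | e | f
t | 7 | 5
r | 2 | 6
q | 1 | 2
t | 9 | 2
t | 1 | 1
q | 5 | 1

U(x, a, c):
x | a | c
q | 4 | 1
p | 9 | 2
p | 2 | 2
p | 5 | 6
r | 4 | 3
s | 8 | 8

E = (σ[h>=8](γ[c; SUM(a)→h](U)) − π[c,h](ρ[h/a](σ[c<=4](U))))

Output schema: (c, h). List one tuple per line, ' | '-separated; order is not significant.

Row counts bottom-up:
  U → 6
  γ[c; SUM(a)→h](U) → 5
  σ[h>=8](γ[c; SUM(a)→h](U)) → 2
  U → 6
  σ[c<=4](U) → 4
  ρ[h/a](σ[c<=4](U)) → 4
  π[c,h](ρ[h/a](σ[c<=4](U))) → 4
  (σ[h>=8](γ[c; SUM(a)→h](U)) − π[c,h](ρ[h/a](σ[c<=4](U)))) → 2

== RESULT ==
c | h
2 | 11
8 | 8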